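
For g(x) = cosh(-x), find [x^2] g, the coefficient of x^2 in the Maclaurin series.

[x^0] = 1;  [x^1] = 0;  [x^2] = 1/2.

1/2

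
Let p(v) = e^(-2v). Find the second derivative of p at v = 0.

Differentiate repeatedly and evaluate at the center.
The coefficient of v^2 in the expansion is 2, so p′′(0) = 2! * (2) = 4.

4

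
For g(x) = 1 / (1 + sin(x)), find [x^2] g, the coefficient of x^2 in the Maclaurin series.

Expand as Σ (-1)^k u^k with u equal to the inner function's series.
g(0) = 1
g′(0) = -1
g′′(0) = 2
Then c_k = g^(k)(0)/k! gives each Taylor coefficient.

1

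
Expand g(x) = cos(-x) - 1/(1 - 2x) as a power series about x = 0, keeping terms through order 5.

-32*x^5 - 383*x^4/24 - 8*x^3 - 9*x^2/2 - 2*x

Add the two expansions coefficient-wise.
g(0) = 0
g′(0) = -2
g′′(0) = -9
g′′′(0) = -48
g^(4)(0) = -383
g^(5)(0) = -3840
Dividing each by k! gives the coefficients c_0, ..., c_5.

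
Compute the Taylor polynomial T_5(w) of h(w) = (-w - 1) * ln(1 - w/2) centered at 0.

Shift and add copies of the series according to the polynomial's terms.
h(0) = 0
h′(0) = 1/2
h′′(0) = 5/4
h′′′(0) = 1
h^(4)(0) = 11/8
h^(5)(0) = 21/8
Dividing each by k! gives the coefficients c_0, ..., c_5.

7*w^5/320 + 11*w^4/192 + w^3/6 + 5*w^2/8 + w/2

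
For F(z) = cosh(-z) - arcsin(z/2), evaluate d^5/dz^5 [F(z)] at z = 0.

-9/32

Expand each term separately and add.
From the series, [z^5] F = -3/1280; multiply by 5! = 120 to get -9/32.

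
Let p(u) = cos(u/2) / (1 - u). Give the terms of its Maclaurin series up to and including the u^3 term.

7*u^3/8 + 7*u^2/8 + u + 1

Expand each factor separately, then convolve coefficients.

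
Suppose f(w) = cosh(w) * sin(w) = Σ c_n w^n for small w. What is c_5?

Write out both Maclaurin series and multiply, keeping only the needed powers.
[w^0] = 0;  [w^1] = 1;  [w^2] = 0;  [w^3] = 1/3;  [w^4] = 0;  [w^5] = -1/30.

-1/30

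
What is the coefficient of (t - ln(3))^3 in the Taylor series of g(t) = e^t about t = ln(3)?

1/2

[(t - ln(3))^0] = 3;  [(t - ln(3))^1] = 3;  [(t - ln(3))^2] = 3/2;  [(t - ln(3))^3] = 1/2.
So c_3 = g′′′(ln(3))/3! = 1/2.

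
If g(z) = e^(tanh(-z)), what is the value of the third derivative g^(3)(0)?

1

Plug the Maclaurin series of the inner function into that of the outer and collect terms.
The coefficient of z^3 in the expansion is 1/6, so g′′′(0) = 3! * (1/6) = 1.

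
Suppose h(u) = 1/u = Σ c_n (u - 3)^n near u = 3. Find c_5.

Use the known series and substitute for the argument.
[(u - 3)^0] = 1/3;  [(u - 3)^1] = -1/9;  [(u - 3)^2] = 1/27;  [(u - 3)^3] = -1/81;  [(u - 3)^4] = 1/243;  [(u - 3)^5] = -1/729.
So c_5 = h^(5)(3)/5! = -1/729.

-1/729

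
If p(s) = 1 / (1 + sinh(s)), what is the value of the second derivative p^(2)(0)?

2

Expand as Σ (-1)^k u^k with u equal to the inner function's series.
The coefficient of s^2 in the expansion is 1, so p′′(0) = 2! * (1) = 2.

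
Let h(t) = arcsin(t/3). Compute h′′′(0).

1/27

The coefficient of t^3 in the expansion is 1/162, so h′′′(0) = 3! * (1/162) = 1/27.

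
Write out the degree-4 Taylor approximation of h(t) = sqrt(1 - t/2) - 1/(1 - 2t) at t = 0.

-32773*t^4/2048 - 1025*t^3/128 - 129*t^2/32 - 9*t/4

Add the two expansions coefficient-wise.
h(0) = 0
h′(0) = -9/4
h′′(0) = -129/16
h′′′(0) = -3075/64
h^(4)(0) = -98319/256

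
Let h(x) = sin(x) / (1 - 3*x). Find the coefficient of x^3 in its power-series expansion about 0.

Multiply the numerator's expansion by the denominator's geometric series.
h(0) = 0
h′(0) = 1
h′′(0) = 6
h′′′(0) = 53

53/6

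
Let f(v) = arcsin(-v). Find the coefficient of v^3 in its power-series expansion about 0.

f(0) = 0
f′(0) = -1
f′′(0) = 0
f′′′(0) = -1
So c_3 = f′′′(0)/3! = -1/6.

-1/6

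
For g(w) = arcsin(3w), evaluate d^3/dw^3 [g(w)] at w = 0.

The coefficient of w^3 in the expansion is 9/2, so g′′′(0) = 3! * (9/2) = 27.

27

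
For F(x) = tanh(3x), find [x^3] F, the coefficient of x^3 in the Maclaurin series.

-9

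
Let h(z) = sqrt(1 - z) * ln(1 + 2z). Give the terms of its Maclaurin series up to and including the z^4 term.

Take the Cauchy product of the two expansions.
h(0) = 0
h′(0) = 2
h′′(0) = -6
h′′′(0) = 41/2
h^(4)(0) = -125

-125*z^4/24 + 41*z^3/12 - 3*z^2 + 2*z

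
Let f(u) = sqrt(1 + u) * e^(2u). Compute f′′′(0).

Take the Cauchy product of the two expansions.
From the series, [u^3] f = 103/48; multiply by 3! = 6 to get 103/8.

103/8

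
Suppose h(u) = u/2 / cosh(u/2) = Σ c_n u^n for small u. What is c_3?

-1/16

Divide the numerator series by the denominator series (power-series long division).
[u^0] = 0;  [u^1] = 1/2;  [u^2] = 0;  [u^3] = -1/16.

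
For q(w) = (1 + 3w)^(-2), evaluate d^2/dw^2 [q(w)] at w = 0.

Use the known series and substitute for the argument.
The coefficient of w^2 in the expansion is 27, so q′′(0) = 2! * (27) = 54.

54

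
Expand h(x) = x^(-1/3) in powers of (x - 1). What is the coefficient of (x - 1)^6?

h(1) = 1
h′(1) = -1/3
h′′(1) = 4/9
h′′′(1) = -28/27
h^(4)(1) = 280/81
h^(5)(1) = -3640/243
h^(6)(1) = 58240/729

728/6561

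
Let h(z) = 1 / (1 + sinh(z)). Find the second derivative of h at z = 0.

2

Use the geometric series for the reciprocal, then substitute.
From the series, [z^2] h = 1; multiply by 2! = 2 to get 2.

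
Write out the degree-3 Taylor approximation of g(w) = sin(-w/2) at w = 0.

w^3/48 - w/2

g(0) = 0
g′(0) = -1/2
g′′(0) = 0
g′′′(0) = 1/8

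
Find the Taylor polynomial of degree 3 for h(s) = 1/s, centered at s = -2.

-(s + 2)^3/16 - (s + 2)^2/8 - (s + 2)/4 - 1/2

Compute the successive derivatives at the expansion point and divide by k!.
h(-2) = -1/2
h′(-2) = -1/4
h′′(-2) = -1/4
h′′′(-2) = -3/8
The Taylor polynomial is Σ h^(k)(-2)/k! · (s + 2)^k.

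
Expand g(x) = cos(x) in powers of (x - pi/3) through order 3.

sqrt(3)*(x - pi/3)^3/12 - (x - pi/3)^2/4 - sqrt(3)*(x - pi/3)/2 + 1/2

Apply the Taylor formula c_k = f^(k)(a)/k!.
g(pi/3) = 1/2
g′(pi/3) = -sqrt(3)/2
g′′(pi/3) = -1/2
g′′′(pi/3) = sqrt(3)/2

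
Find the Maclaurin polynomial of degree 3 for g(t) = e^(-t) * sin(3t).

-3*t^3 - 3*t^2 + 3*t

Write out both Maclaurin series and multiply, keeping only the needed powers.
[t^0] = 0;  [t^1] = 3;  [t^2] = -3;  [t^3] = -3.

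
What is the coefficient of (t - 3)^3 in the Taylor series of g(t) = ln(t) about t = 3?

1/81

[(t - 3)^0] = ln(3);  [(t - 3)^1] = 1/3;  [(t - 3)^2] = -1/18;  [(t - 3)^3] = 1/81.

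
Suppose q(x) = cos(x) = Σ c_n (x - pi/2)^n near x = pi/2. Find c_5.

-1/120

q(pi/2) = 0
q′(pi/2) = -1
q′′(pi/2) = 0
q′′′(pi/2) = 1
q^(4)(pi/2) = 0
q^(5)(pi/2) = -1
Then c_k = q^(k)(pi/2)/k! gives each Taylor coefficient.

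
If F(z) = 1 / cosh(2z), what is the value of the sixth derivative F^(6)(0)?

-3904

Invert the denominator's series and multiply.
From the series, [z^6] F = -244/45; multiply by 6! = 720 to get -3904.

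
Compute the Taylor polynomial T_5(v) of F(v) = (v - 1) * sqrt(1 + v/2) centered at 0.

Distribute the polynomial across the series and collect like powers.
[v^0] = -1;  [v^1] = 3/4;  [v^2] = 9/32;  [v^3] = -5/128;  [v^4] = 21/2048;  [v^5] = -27/8192.

-27*v^5/8192 + 21*v^4/2048 - 5*v^3/128 + 9*v^2/32 + 3*v/4 - 1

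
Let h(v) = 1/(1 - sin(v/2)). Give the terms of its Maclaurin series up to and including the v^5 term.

Substitute the inner expansion into the outer series and collect powers.
h(0) = 1
h′(0) = 1/2
h′′(0) = 1/2
h′′′(0) = 5/8
h^(4)(0) = 1
h^(5)(0) = 61/32

61*v^5/3840 + v^4/24 + 5*v^3/48 + v^2/4 + v/2 + 1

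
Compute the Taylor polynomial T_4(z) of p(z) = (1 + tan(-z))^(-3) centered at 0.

Compose series: expand the inner function first, then feed it into the outer expansion.
[z^0] = 1;  [z^1] = 3;  [z^2] = 6;  [z^3] = 11;  [z^4] = 19.

19*z^4 + 11*z^3 + 6*z^2 + 3*z + 1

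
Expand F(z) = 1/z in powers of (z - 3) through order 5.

F(3) = 1/3
F′(3) = -1/9
F′′(3) = 2/27
F′′′(3) = -2/27
F^(4)(3) = 8/81
F^(5)(3) = -40/243

-(z - 3)^5/729 + (z - 3)^4/243 - (z - 3)^3/81 + (z - 3)^2/27 - (z - 3)/9 + 1/3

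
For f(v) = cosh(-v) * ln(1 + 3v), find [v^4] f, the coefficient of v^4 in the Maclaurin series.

-45/2

Write out both Maclaurin series and multiply, keeping only the needed powers.
f(0) = 0
f′(0) = 3
f′′(0) = -9
f′′′(0) = 63
f^(4)(0) = -540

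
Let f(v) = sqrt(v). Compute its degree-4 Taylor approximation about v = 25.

Use the known series and substitute for the argument.
[(v - 25)^0] = 5;  [(v - 25)^1] = 1/10;  [(v - 25)^2] = -1/1000;  [(v - 25)^3] = 1/50000;  [(v - 25)^4] = -1/2000000.

-(v - 25)^4/2000000 + (v - 25)^3/50000 - (v - 25)^2/1000 + (v - 25)/10 + 5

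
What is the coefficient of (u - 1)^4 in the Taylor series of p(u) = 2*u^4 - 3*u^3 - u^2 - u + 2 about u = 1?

2

[(u - 1)^0] = -1;  [(u - 1)^1] = -4;  [(u - 1)^2] = 2;  [(u - 1)^3] = 5;  [(u - 1)^4] = 2.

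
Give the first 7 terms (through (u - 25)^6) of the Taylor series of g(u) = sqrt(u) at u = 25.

-21*(u - 25)^6/50000000000 + 7*(u - 25)^5/500000000 - (u - 25)^4/2000000 + (u - 25)^3/50000 - (u - 25)^2/1000 + (u - 25)/10 + 5

g(25) = 5
g′(25) = 1/10
g′′(25) = -1/500
g′′′(25) = 3/25000
g^(4)(25) = -3/250000
g^(5)(25) = 21/12500000
g^(6)(25) = -189/625000000
Then c_k = g^(k)(25)/k! gives each Taylor coefficient.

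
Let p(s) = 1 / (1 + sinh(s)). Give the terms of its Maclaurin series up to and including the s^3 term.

Expand as Σ (-1)^k u^k with u equal to the inner function's series.
[s^0] = 1;  [s^1] = -1;  [s^2] = 1;  [s^3] = -7/6.

-7*s^3/6 + s^2 - s + 1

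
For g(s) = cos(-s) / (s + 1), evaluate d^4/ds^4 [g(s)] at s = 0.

Use 1/(1 - r) = Σ r^k on the denominator, then take the Cauchy product.
From the series, [s^4] g = 13/24; multiply by 4! = 24 to get 13.

13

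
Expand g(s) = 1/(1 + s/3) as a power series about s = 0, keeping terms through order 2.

[s^0] = 1;  [s^1] = -1/3;  [s^2] = 1/9.

s^2/9 - s/3 + 1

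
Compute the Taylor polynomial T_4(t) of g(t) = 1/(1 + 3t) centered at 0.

[t^0] = 1;  [t^1] = -3;  [t^2] = 9;  [t^3] = -27;  [t^4] = 81.

81*t^4 - 27*t^3 + 9*t^2 - 3*t + 1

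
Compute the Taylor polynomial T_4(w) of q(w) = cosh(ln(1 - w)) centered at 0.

w^4/2 + w^3/2 + w^2/2 + 1

Substitute the inner expansion into the outer series and collect powers.
q(0) = 1
q′(0) = 0
q′′(0) = 1
q′′′(0) = 3
q^(4)(0) = 12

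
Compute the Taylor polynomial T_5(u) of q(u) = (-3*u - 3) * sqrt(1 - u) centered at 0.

51*u^5/256 + 39*u^4/128 + 9*u^3/16 + 15*u^2/8 - 3*u/2 - 3

Distribute the polynomial across the series and collect like powers.
q(0) = -3
q′(0) = -3/2
q′′(0) = 15/4
q′′′(0) = 27/8
q^(4)(0) = 117/16
q^(5)(0) = 765/32
The Taylor polynomial is Σ q^(k)(0)/k! · u^k.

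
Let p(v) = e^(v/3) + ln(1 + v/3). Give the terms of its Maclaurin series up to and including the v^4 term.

Combine the two series term by term.
[v^0] = 1;  [v^1] = 2/3;  [v^2] = 0;  [v^3] = 1/54;  [v^4] = -5/1944.

-5*v^4/1944 + v^3/54 + 2*v/3 + 1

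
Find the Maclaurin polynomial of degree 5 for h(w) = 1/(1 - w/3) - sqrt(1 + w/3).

83*w^5/20736 + 133*w^4/10368 + 5*w^3/144 + w^2/8 + w/6

Add the two expansions coefficient-wise.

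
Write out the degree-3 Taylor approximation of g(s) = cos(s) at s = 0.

Use the known series and substitute for the argument.

1 - s^2/2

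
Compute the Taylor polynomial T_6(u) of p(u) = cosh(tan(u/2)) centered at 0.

Plug the Maclaurin series of the inner function into that of the outer and collect terms.
[u^0] = 1;  [u^1] = 0;  [u^2] = 1/8;  [u^3] = 0;  [u^4] = 3/128;  [u^5] = 0;  [u^6] = 59/15360.

59*u^6/15360 + 3*u^4/128 + u^2/8 + 1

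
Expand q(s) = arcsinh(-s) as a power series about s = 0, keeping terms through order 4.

s^3/6 - s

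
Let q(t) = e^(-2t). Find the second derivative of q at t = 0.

Use the known series and substitute for the argument.
The coefficient of t^2 in the expansion is 2, so q′′(0) = 2! * (2) = 4.

4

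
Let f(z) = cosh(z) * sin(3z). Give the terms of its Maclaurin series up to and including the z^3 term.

-3*z^3 + 3*z

Write out both Maclaurin series and multiply, keeping only the needed powers.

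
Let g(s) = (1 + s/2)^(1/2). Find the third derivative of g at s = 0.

Apply the Taylor formula c_k = f^(k)(a)/k!.
From the series, [s^3] g = 1/128; multiply by 3! = 6 to get 3/64.

3/64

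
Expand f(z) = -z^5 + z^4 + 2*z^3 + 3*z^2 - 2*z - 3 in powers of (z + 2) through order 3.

Apply the Taylor formula c_k = f^(k)(a)/k!.
f(-2) = 45
f′(-2) = -102
f′′(-2) = 190
f′′′(-2) = -276
Dividing each by k! gives the coefficients c_0, ..., c_3.

-46*(z + 2)^3 + 95*(z + 2)^2 - 102*(z + 2) + 45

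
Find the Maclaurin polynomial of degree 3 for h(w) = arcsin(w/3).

w^3/162 + w/3

h(0) = 0
h′(0) = 1/3
h′′(0) = 0
h′′′(0) = 1/27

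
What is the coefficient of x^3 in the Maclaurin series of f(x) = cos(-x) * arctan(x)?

-5/6

Multiply the two series term by term and collect like powers.
f(0) = 0
f′(0) = 1
f′′(0) = 0
f′′′(0) = -5
So c_3 = f′′′(0)/3! = -5/6.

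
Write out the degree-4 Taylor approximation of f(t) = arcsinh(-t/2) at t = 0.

t^3/48 - t/2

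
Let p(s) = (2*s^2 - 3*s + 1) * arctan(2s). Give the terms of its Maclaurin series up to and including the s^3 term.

4*s^3/3 - 6*s^2 + 2*s

Distribute the polynomial across the series and collect like powers.
p(0) = 0
p′(0) = 2
p′′(0) = -12
p′′′(0) = 8
Then c_k = p^(k)(0)/k! gives each Taylor coefficient.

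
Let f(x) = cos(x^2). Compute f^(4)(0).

-12

From the series, [x^4] f = -1/2; multiply by 4! = 24 to get -12.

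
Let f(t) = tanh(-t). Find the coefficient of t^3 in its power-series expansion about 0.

1/3

f(0) = 0
f′(0) = -1
f′′(0) = 0
f′′′(0) = 2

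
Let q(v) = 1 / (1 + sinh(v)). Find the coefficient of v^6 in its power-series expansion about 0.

Write 1/(1+u) = 1 - u + u^2 - u^3 + ... and substitute the series for u.
[v^0] = 1;  [v^1] = -1;  [v^2] = 1;  [v^3] = -7/6;  [v^4] = 4/3;  [v^5] = -181/120;  [v^6] = 77/45.

77/45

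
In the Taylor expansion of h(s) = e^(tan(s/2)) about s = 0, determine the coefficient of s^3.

Substitute the inner expansion into the outer series and collect powers.
h(0) = 1
h′(0) = 1/2
h′′(0) = 1/4
h′′′(0) = 3/8
Dividing each by k! gives the coefficients c_0, ..., c_3.

1/16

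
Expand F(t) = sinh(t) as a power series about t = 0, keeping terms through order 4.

Differentiate repeatedly and evaluate at the center.
F(0) = 0
F′(0) = 1
F′′(0) = 0
F′′′(0) = 1
F^(4)(0) = 0

t^3/6 + t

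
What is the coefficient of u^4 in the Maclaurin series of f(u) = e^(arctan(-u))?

Plug the Maclaurin series of the inner function into that of the outer and collect terms.
f(0) = 1
f′(0) = -1
f′′(0) = 1
f′′′(0) = 1
f^(4)(0) = -7

-7/24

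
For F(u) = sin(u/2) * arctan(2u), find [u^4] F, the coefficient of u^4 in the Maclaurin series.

Multiply the two series term by term and collect like powers.
F(0) = 0
F′(0) = 0
F′′(0) = 2
F′′′(0) = 0
F^(4)(0) = -33
So c_4 = F^(4)(0)/4! = -11/8.

-11/8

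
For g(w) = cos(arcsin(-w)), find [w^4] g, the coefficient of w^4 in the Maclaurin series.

-1/8

Substitute the inner expansion into the outer series and collect powers.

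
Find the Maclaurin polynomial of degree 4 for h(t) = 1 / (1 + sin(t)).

2*t^4/3 - 5*t^3/6 + t^2 - t + 1

Write 1/(1+u) = 1 - u + u^2 - u^3 + ... and substitute the series for u.
h(0) = 1
h′(0) = -1
h′′(0) = 2
h′′′(0) = -5
h^(4)(0) = 16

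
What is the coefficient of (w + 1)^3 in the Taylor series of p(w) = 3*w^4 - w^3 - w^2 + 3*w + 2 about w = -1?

Apply the Taylor formula c_k = f^(k)(a)/k!.
p(-1) = 2
p′(-1) = -10
p′′(-1) = 40
p′′′(-1) = -78
Then c_k = p^(k)(-1)/k! gives each Taylor coefficient.

-13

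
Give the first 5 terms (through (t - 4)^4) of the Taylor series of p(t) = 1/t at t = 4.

(t - 4)^4/1024 - (t - 4)^3/256 + (t - 4)^2/64 - (t - 4)/16 + 1/4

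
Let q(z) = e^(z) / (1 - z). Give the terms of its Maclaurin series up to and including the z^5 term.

Multiply the numerator's expansion by the denominator's geometric series.
q(0) = 1
q′(0) = 2
q′′(0) = 5
q′′′(0) = 16
q^(4)(0) = 65
q^(5)(0) = 326

163*z^5/60 + 65*z^4/24 + 8*z^3/3 + 5*z^2/2 + 2*z + 1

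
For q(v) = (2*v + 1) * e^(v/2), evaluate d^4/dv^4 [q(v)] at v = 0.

17/16

Distribute the polynomial across the series and collect like powers.
From the series, [v^4] q = 17/384; multiply by 4! = 24 to get 17/16.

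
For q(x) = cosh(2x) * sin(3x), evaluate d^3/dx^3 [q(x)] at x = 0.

9

Take the Cauchy product of the two expansions.
The coefficient of x^3 in the expansion is 3/2, so q′′′(0) = 3! * (3/2) = 9.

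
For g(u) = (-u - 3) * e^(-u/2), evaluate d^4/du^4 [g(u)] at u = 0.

5/16

Multiply each power in the prefactor through the base expansion.
From the series, [u^4] g = 5/384; multiply by 4! = 24 to get 5/16.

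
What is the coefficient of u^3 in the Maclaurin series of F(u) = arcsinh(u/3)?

-1/162

F(0) = 0
F′(0) = 1/3
F′′(0) = 0
F′′′(0) = -1/27
Dividing each by k! gives the coefficients c_0, ..., c_3.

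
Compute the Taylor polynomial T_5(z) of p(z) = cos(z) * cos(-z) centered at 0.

z^4/3 - z^2 + 1

Write out both Maclaurin series and multiply, keeping only the needed powers.
p(0) = 1
p′(0) = 0
p′′(0) = -2
p′′′(0) = 0
p^(4)(0) = 8
p^(5)(0) = 0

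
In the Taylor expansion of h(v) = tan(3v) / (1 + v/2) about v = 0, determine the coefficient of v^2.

-3/2

Expand each factor separately, then convolve coefficients.
[v^0] = 0;  [v^1] = 3;  [v^2] = -3/2.
So c_2 = h′′(0)/2! = -3/2.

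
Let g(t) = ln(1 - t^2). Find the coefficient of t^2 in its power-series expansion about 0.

-1

Apply the Taylor formula c_k = f^(k)(a)/k!.
g(0) = 0
g′(0) = 0
g′′(0) = -2
Then c_k = g^(k)(0)/k! gives each Taylor coefficient.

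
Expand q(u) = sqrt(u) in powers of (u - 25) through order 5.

7*(u - 25)^5/500000000 - (u - 25)^4/2000000 + (u - 25)^3/50000 - (u - 25)^2/1000 + (u - 25)/10 + 5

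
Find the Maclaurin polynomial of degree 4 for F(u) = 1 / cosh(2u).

Divide the numerator series by the denominator series (power-series long division).
F(0) = 1
F′(0) = 0
F′′(0) = -4
F′′′(0) = 0
F^(4)(0) = 80
Dividing each by k! gives the coefficients c_0, ..., c_4.

10*u^4/3 - 2*u^2 + 1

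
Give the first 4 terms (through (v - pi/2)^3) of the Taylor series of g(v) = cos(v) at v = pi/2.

Compute the successive derivatives at the expansion point and divide by k!.
g(pi/2) = 0
g′(pi/2) = -1
g′′(pi/2) = 0
g′′′(pi/2) = 1
Then c_k = g^(k)(pi/2)/k! gives each Taylor coefficient.

(v - pi/2)^3/6 - (v - pi/2)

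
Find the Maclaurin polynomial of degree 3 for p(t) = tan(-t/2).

Use the known series and substitute for the argument.

-t^3/24 - t/2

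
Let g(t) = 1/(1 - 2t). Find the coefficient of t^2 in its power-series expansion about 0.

4

Apply the Taylor formula c_k = f^(k)(a)/k!.
So c_2 = g′′(0)/2! = 4.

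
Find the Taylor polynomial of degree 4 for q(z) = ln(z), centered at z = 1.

-(z - 1)^4/4 + (z - 1)^3/3 - (z - 1)^2/2 + (z - 1)

q(1) = 0
q′(1) = 1
q′′(1) = -1
q′′′(1) = 2
q^(4)(1) = -6
The Taylor polynomial is Σ q^(k)(1)/k! · (z - 1)^k.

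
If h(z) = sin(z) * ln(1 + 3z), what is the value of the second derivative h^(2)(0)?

6

Write out both Maclaurin series and multiply, keeping only the needed powers.
From the series, [z^2] h = 3; multiply by 2! = 2 to get 6.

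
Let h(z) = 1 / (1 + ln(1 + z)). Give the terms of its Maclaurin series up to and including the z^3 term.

Expand as Σ (-1)^k u^k with u equal to the inner function's series.

-7*z^3/3 + 3*z^2/2 - z + 1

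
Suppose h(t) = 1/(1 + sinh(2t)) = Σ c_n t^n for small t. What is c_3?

Let u equal the inner series; expand the outer function in u and truncate.
h(0) = 1
h′(0) = -2
h′′(0) = 8
h′′′(0) = -56

-28/3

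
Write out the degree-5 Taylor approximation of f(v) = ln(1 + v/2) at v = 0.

Differentiate repeatedly and evaluate at the center.
f(0) = 0
f′(0) = 1/2
f′′(0) = -1/4
f′′′(0) = 1/4
f^(4)(0) = -3/8
f^(5)(0) = 3/4

v^5/160 - v^4/64 + v^3/24 - v^2/8 + v/2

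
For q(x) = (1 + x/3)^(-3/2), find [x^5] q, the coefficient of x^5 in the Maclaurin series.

-77/6912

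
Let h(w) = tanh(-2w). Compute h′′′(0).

From the series, [w^3] h = 8/3; multiply by 3! = 6 to get 16.

16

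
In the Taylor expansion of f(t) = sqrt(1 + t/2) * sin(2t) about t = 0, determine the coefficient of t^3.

Write out both Maclaurin series and multiply, keeping only the needed powers.
f(0) = 0
f′(0) = 2
f′′(0) = 1
f′′′(0) = -67/8

-67/48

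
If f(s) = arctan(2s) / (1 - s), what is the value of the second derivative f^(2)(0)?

Take the Cauchy product of the two expansions.
From the series, [s^2] f = 2; multiply by 2! = 2 to get 4.

4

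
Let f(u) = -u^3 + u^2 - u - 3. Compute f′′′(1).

-6

The coefficient of (u - 1)^3 in the expansion is -1, so f′′′(1) = 3! * (-1) = -6.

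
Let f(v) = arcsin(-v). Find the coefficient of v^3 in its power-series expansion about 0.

f(0) = 0
f′(0) = -1
f′′(0) = 0
f′′′(0) = -1

-1/6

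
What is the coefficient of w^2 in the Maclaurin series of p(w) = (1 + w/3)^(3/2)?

1/24

p(0) = 1
p′(0) = 1/2
p′′(0) = 1/12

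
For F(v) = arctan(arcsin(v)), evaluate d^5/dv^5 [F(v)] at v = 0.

13

Let u equal the inner series; expand the outer function in u and truncate.
From the series, [v^5] F = 13/120; multiply by 5! = 120 to get 13.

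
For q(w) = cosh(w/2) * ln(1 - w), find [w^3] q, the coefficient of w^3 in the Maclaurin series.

Multiply the two series term by term and collect like powers.
q(0) = 0
q′(0) = -1
q′′(0) = -1
q′′′(0) = -11/4

-11/24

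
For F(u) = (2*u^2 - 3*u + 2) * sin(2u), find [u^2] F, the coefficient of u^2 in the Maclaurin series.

Shift and add copies of the series according to the polynomial's terms.
[u^0] = 0;  [u^1] = 4;  [u^2] = -6.

-6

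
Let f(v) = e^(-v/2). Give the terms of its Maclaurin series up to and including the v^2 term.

f(0) = 1
f′(0) = -1/2
f′′(0) = 1/4
Dividing each by k! gives the coefficients c_0, ..., c_2.

v^2/8 - v/2 + 1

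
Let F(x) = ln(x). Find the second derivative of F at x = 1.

The coefficient of (x - 1)^2 in the expansion is -1/2, so F′′(1) = 2! * (-1/2) = -1.

-1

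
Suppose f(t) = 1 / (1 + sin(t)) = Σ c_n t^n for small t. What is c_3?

-5/6

Expand as Σ (-1)^k u^k with u equal to the inner function's series.
f(0) = 1
f′(0) = -1
f′′(0) = 2
f′′′(0) = -5
The Taylor polynomial is Σ f^(k)(0)/k! · t^k.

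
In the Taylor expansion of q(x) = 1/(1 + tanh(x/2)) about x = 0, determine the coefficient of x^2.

Compose series: expand the inner function first, then feed it into the outer expansion.
[x^0] = 1;  [x^1] = -1/2;  [x^2] = 1/4.

1/4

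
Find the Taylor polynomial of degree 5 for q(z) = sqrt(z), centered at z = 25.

Compute the successive derivatives at the expansion point and divide by k!.
q(25) = 5
q′(25) = 1/10
q′′(25) = -1/500
q′′′(25) = 3/25000
q^(4)(25) = -3/250000
q^(5)(25) = 21/12500000
The Taylor polynomial is Σ q^(k)(25)/k! · (z - 25)^k.

7*(z - 25)^5/500000000 - (z - 25)^4/2000000 + (z - 25)^3/50000 - (z - 25)^2/1000 + (z - 25)/10 + 5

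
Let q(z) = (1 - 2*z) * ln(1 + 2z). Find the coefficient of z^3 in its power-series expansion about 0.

20/3

Shift and add copies of the series according to the polynomial's terms.
q(0) = 0
q′(0) = 2
q′′(0) = -12
q′′′(0) = 40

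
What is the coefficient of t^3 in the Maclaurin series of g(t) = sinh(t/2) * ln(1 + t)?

-1/4

Write out both Maclaurin series and multiply, keeping only the needed powers.
g(0) = 0
g′(0) = 0
g′′(0) = 1
g′′′(0) = -3/2
So c_3 = g′′′(0)/3! = -1/4.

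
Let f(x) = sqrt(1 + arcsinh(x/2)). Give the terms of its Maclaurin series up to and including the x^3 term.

Compose series: expand the inner function first, then feed it into the outer expansion.
f(0) = 1
f′(0) = 1/4
f′′(0) = -1/16
f′′′(0) = -1/64

-x^3/384 - x^2/32 + x/4 + 1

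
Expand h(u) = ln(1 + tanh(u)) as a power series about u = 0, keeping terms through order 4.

u^4/12 - u^2/2 + u

Substitute the inner expansion into the outer series and collect powers.
h(0) = 0
h′(0) = 1
h′′(0) = -1
h′′′(0) = 0
h^(4)(0) = 2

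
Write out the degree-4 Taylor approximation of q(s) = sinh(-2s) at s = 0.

[s^0] = 0;  [s^1] = -2;  [s^2] = 0;  [s^3] = -4/3;  [s^4] = 0.

-4*s^3/3 - 2*s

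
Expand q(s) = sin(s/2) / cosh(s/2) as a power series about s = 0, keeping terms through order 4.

-s^3/12 + s/2

Invert the denominator's series and multiply.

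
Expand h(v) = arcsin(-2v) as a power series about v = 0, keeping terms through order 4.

-4*v^3/3 - 2*v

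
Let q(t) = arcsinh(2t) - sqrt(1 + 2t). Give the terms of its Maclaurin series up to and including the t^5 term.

Expand each term separately and add.
q(0) = -1
q′(0) = 1
q′′(0) = 1
q′′′(0) = -11
q^(4)(0) = 15
q^(5)(0) = 183

61*t^5/40 + 5*t^4/8 - 11*t^3/6 + t^2/2 + t - 1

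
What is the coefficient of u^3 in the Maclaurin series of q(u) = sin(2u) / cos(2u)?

8/3

Write the quotient as an unknown series and match coefficients against numerator = denominator · series.
q(0) = 0
q′(0) = 2
q′′(0) = 0
q′′′(0) = 16
So c_3 = q′′′(0)/3! = 8/3.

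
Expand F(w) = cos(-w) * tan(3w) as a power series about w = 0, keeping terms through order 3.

Expand each factor separately, then convolve coefficients.
F(0) = 0
F′(0) = 3
F′′(0) = 0
F′′′(0) = 45
Then c_k = F^(k)(0)/k! gives each Taylor coefficient.

15*w^3/2 + 3*w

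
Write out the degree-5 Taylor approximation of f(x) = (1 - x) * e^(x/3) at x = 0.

-7*x^5/14580 - 11*x^4/1944 - 4*x^3/81 - 5*x^2/18 - 2*x/3 + 1

Shift and add copies of the series according to the polynomial's terms.
f(0) = 1
f′(0) = -2/3
f′′(0) = -5/9
f′′′(0) = -8/27
f^(4)(0) = -11/81
f^(5)(0) = -14/243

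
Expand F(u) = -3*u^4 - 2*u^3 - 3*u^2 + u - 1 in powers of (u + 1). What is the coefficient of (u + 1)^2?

F(-1) = -6
F′(-1) = 13
F′′(-1) = -30
Dividing each by k! gives the coefficients c_0, ..., c_2.

-15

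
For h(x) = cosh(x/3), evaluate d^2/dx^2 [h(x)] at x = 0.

Compute the successive derivatives at the expansion point and divide by k!.
The coefficient of x^2 in the expansion is 1/18, so h′′(0) = 2! * (1/18) = 1/9.

1/9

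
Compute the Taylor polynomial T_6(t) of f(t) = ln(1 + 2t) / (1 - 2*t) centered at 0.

592*t^6/15 + 376*t^5/15 + 28*t^4/3 + 20*t^3/3 + 2*t^2 + 2*t

Use 1/(1 - r) = Σ r^k on the denominator, then take the Cauchy product.
f(0) = 0
f′(0) = 2
f′′(0) = 4
f′′′(0) = 40
f^(4)(0) = 224
f^(5)(0) = 3008
f^(6)(0) = 28416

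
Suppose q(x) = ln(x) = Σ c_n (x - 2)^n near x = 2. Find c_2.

-1/8

q(2) = ln(2)
q′(2) = 1/2
q′′(2) = -1/4
So c_2 = q′′(2)/2! = -1/8.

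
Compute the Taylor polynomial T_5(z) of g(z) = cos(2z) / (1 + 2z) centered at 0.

Take the Cauchy product of the two expansions.
[z^0] = 1;  [z^1] = -2;  [z^2] = 2;  [z^3] = -4;  [z^4] = 26/3;  [z^5] = -52/3.

-52*z^5/3 + 26*z^4/3 - 4*z^3 + 2*z^2 - 2*z + 1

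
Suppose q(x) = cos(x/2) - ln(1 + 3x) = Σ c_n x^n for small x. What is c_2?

35/8

Expand each term separately and add.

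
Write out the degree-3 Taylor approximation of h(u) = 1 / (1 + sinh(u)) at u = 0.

Expand as Σ (-1)^k u^k with u equal to the inner function's series.
h(0) = 1
h′(0) = -1
h′′(0) = 2
h′′′(0) = -7
Dividing each by k! gives the coefficients c_0, ..., c_3.

-7*u^3/6 + u^2 - u + 1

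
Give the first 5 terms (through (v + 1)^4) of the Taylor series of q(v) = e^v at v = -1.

q(-1) = e^(-1)
q′(-1) = e^(-1)
q′′(-1) = e^(-1)
q′′′(-1) = e^(-1)
q^(4)(-1) = e^(-1)

(v + 1)^4*e^(-1)/24 + (v + 1)^3*e^(-1)/6 + (v + 1)^2*e^(-1)/2 + (v + 1)*e^(-1) + e^(-1)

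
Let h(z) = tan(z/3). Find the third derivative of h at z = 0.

2/27

The coefficient of z^3 in the expansion is 1/81, so h′′′(0) = 3! * (1/81) = 2/27.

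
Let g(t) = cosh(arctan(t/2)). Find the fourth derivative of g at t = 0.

Plug the Maclaurin series of the inner function into that of the outer and collect terms.
From the series, [t^4] g = -7/384; multiply by 4! = 24 to get -7/16.

-7/16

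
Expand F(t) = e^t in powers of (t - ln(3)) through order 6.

(t - ln(3))^6/240 + (t - ln(3))^5/40 + (t - ln(3))^4/8 + (t - ln(3))^3/2 + 3*(t - ln(3))^2/2 + 3*(t - ln(3)) + 3

F(ln(3)) = 3
F′(ln(3)) = 3
F′′(ln(3)) = 3
F′′′(ln(3)) = 3
F^(4)(ln(3)) = 3
F^(5)(ln(3)) = 3
F^(6)(ln(3)) = 3
Then c_k = F^(k)(ln(3))/k! gives each Taylor coefficient.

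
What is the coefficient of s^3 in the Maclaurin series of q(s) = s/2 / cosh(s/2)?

-1/16

Write the quotient as an unknown series and match coefficients against numerator = denominator · series.
[s^0] = 0;  [s^1] = 1/2;  [s^2] = 0;  [s^3] = -1/16.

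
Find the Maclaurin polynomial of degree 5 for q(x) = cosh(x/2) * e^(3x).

Write out both Maclaurin series and multiply, keeping only the needed powers.
q(0) = 1
q′(0) = 3
q′′(0) = 37/4
q′′′(0) = 117/4
q^(4)(0) = 1513/16
q^(5)(0) = 4983/16

1661*x^5/640 + 1513*x^4/384 + 39*x^3/8 + 37*x^2/8 + 3*x + 1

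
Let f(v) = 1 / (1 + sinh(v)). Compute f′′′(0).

Use the geometric series for the reciprocal, then substitute.
The coefficient of v^3 in the expansion is -7/6, so f′′′(0) = 3! * (-7/6) = -7.

-7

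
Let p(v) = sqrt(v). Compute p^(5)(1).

105/32

From the series, [(v - 1)^5] p = 7/256; multiply by 5! = 120 to get 105/32.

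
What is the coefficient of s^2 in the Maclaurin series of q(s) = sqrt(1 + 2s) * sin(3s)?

Write out both Maclaurin series and multiply, keeping only the needed powers.

3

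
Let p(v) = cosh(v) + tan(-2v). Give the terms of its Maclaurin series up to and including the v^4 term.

v^4/24 - 8*v^3/3 + v^2/2 - 2*v + 1

Combine the two series term by term.
p(0) = 1
p′(0) = -2
p′′(0) = 1
p′′′(0) = -16
p^(4)(0) = 1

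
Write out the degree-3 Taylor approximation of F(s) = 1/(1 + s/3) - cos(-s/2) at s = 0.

Expand each term separately and add.

-s^3/27 + 17*s^2/72 - s/3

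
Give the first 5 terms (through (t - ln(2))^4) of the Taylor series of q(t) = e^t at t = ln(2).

Compute the successive derivatives at the expansion point and divide by k!.
[(t - ln(2))^0] = 2;  [(t - ln(2))^1] = 2;  [(t - ln(2))^2] = 1;  [(t - ln(2))^3] = 1/3;  [(t - ln(2))^4] = 1/12.

(t - ln(2))^4/12 + (t - ln(2))^3/3 + (t - ln(2))^2 + 2*(t - ln(2)) + 2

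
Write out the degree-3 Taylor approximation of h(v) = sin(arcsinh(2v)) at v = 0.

Compose series: expand the inner function first, then feed it into the outer expansion.

-8*v^3/3 + 2*v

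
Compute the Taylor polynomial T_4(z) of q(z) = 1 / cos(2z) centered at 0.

10*z^4/3 + 2*z^2 + 1

Invert the denominator's series and multiply.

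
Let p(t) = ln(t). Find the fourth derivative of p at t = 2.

Compute the successive derivatives at the expansion point and divide by k!.
From the series, [(t - 2)^4] p = -1/64; multiply by 4! = 24 to get -3/8.

-3/8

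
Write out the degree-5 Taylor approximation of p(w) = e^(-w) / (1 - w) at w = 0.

11*w^5/30 + 3*w^4/8 + w^3/3 + w^2/2 + 1

Expand 1/(denominator) as a geometric series and multiply by the numerator's series.
p(0) = 1
p′(0) = 0
p′′(0) = 1
p′′′(0) = 2
p^(4)(0) = 9
p^(5)(0) = 44
Dividing each by k! gives the coefficients c_0, ..., c_5.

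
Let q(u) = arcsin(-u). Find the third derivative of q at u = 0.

From the series, [u^3] q = -1/6; multiply by 3! = 6 to get -1.

-1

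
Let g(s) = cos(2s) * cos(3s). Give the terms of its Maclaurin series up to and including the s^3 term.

1 - 13*s^2/2

Multiply the two series term by term and collect like powers.
g(0) = 1
g′(0) = 0
g′′(0) = -13
g′′′(0) = 0
The Taylor polynomial is Σ g^(k)(0)/k! · s^k.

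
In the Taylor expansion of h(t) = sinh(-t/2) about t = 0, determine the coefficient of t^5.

h(0) = 0
h′(0) = -1/2
h′′(0) = 0
h′′′(0) = -1/8
h^(4)(0) = 0
h^(5)(0) = -1/32

-1/3840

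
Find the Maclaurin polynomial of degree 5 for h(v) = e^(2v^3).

2*v^3 + 1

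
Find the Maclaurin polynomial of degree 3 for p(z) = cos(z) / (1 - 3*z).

51*z^3/2 + 17*z^2/2 + 3*z + 1

Expand 1/(denominator) as a geometric series and multiply by the numerator's series.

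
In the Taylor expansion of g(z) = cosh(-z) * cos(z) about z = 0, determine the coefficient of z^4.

-1/6

Expand each factor separately, then convolve coefficients.
g(0) = 1
g′(0) = 0
g′′(0) = 0
g′′′(0) = 0
g^(4)(0) = -4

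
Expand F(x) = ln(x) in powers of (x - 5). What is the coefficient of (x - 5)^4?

-1/2500

F(5) = ln(5)
F′(5) = 1/5
F′′(5) = -1/25
F′′′(5) = 2/125
F^(4)(5) = -6/625
Dividing each by k! gives the coefficients c_0, ..., c_4.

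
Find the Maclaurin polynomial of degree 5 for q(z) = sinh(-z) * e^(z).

Expand each factor separately, then convolve coefficients.
[z^0] = 0;  [z^1] = -1;  [z^2] = -1;  [z^3] = -2/3;  [z^4] = -1/3;  [z^5] = -2/15.

-2*z^5/15 - z^4/3 - 2*z^3/3 - z^2 - z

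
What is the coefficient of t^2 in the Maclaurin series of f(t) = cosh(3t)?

[t^0] = 1;  [t^1] = 0;  [t^2] = 9/2.
So c_2 = f′′(0)/2! = 9/2.

9/2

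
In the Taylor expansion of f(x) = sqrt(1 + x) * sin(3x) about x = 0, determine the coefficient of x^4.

Multiply the two series term by term and collect like powers.

-33/16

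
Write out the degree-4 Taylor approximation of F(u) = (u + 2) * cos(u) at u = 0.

Multiply each power in the prefactor through the base expansion.
[u^0] = 2;  [u^1] = 1;  [u^2] = -1;  [u^3] = -1/2;  [u^4] = 1/12.

u^4/12 - u^3/2 - u^2 + u + 2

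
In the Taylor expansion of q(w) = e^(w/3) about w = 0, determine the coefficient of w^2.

1/18

[w^0] = 1;  [w^1] = 1/3;  [w^2] = 1/18.
So c_2 = q′′(0)/2! = 1/18.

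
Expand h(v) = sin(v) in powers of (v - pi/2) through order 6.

-(v - pi/2)^6/720 + (v - pi/2)^4/24 - (v - pi/2)^2/2 + 1

Apply the Taylor formula c_k = f^(k)(a)/k!.
h(pi/2) = 1
h′(pi/2) = 0
h′′(pi/2) = -1
h′′′(pi/2) = 0
h^(4)(pi/2) = 1
h^(5)(pi/2) = 0
h^(6)(pi/2) = -1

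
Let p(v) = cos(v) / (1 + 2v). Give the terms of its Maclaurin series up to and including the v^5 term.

-337*v^5/12 + 337*v^4/24 - 7*v^3 + 7*v^2/2 - 2*v + 1

Write out both Maclaurin series and multiply, keeping only the needed powers.
p(0) = 1
p′(0) = -2
p′′(0) = 7
p′′′(0) = -42
p^(4)(0) = 337
p^(5)(0) = -3370
The Taylor polynomial is Σ p^(k)(0)/k! · v^k.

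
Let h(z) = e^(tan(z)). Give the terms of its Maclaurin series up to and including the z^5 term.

37*z^5/120 + 3*z^4/8 + z^3/2 + z^2/2 + z + 1

Let u equal the inner series; expand the outer function in u and truncate.
h(0) = 1
h′(0) = 1
h′′(0) = 1
h′′′(0) = 3
h^(4)(0) = 9
h^(5)(0) = 37
The Taylor polynomial is Σ h^(k)(0)/k! · z^k.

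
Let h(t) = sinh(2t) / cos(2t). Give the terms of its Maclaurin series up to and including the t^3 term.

Write the quotient as an unknown series and match coefficients against numerator = denominator · series.
[t^0] = 0;  [t^1] = 2;  [t^2] = 0;  [t^3] = 16/3.

16*t^3/3 + 2*t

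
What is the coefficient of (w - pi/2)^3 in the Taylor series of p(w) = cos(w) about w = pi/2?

p(pi/2) = 0
p′(pi/2) = -1
p′′(pi/2) = 0
p′′′(pi/2) = 1
Dividing each by k! gives the coefficients c_0, ..., c_3.

1/6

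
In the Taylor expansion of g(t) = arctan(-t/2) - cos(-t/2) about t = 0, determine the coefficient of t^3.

Combine the two series term by term.
[t^0] = -1;  [t^1] = -1/2;  [t^2] = 1/8;  [t^3] = 1/24.
So c_3 = g′′′(0)/3! = 1/24.

1/24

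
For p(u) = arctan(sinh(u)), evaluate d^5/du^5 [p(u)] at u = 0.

5

Compose series: expand the inner function first, then feed it into the outer expansion.
The coefficient of u^5 in the expansion is 1/24, so p^(5)(0) = 5! * (1/24) = 5.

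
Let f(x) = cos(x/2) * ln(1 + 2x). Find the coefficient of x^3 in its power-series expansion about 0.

Multiply the two series term by term and collect like powers.

29/12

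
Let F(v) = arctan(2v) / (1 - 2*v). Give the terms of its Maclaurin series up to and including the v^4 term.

32*v^4/3 + 16*v^3/3 + 4*v^2 + 2*v

Expand 1/(denominator) as a geometric series and multiply by the numerator's series.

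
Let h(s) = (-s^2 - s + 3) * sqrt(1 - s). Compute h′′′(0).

Distribute the polynomial across the series and collect like powers.
From the series, [s^3] h = 7/16; multiply by 3! = 6 to get 21/8.

21/8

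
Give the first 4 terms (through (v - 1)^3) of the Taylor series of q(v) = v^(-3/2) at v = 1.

Differentiate repeatedly and evaluate at the center.
[(v - 1)^0] = 1;  [(v - 1)^1] = -3/2;  [(v - 1)^2] = 15/8;  [(v - 1)^3] = -35/16.

-35*(v - 1)^3/16 + 15*(v - 1)^2/8 - 3*(v - 1)/2 + 1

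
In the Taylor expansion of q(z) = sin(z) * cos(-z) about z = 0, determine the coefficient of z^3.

Write out both Maclaurin series and multiply, keeping only the needed powers.
[z^0] = 0;  [z^1] = 1;  [z^2] = 0;  [z^3] = -2/3.

-2/3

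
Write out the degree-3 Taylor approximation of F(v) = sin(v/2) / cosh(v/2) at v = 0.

-v^3/12 + v/2

Write the quotient as an unknown series and match coefficients against numerator = denominator · series.
F(0) = 0
F′(0) = 1/2
F′′(0) = 0
F′′′(0) = -1/2
The Taylor polynomial is Σ F^(k)(0)/k! · v^k.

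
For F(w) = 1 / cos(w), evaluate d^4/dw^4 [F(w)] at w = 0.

Invert the denominator's series and multiply.
From the series, [w^4] F = 5/24; multiply by 4! = 24 to get 5.

5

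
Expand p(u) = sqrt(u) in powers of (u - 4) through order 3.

p(4) = 2
p′(4) = 1/4
p′′(4) = -1/32
p′′′(4) = 3/256

(u - 4)^3/512 - (u - 4)^2/64 + (u - 4)/4 + 2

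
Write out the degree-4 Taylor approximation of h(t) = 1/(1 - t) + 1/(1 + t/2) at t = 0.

Combine the two series term by term.
h(0) = 2
h′(0) = 1/2
h′′(0) = 5/2
h′′′(0) = 21/4
h^(4)(0) = 51/2
The Taylor polynomial is Σ h^(k)(0)/k! · t^k.

17*t^4/16 + 7*t^3/8 + 5*t^2/4 + t/2 + 2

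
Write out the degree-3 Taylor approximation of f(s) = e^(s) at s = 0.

s^3/6 + s^2/2 + s + 1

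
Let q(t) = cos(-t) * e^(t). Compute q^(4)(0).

Expand each factor separately, then convolve coefficients.
The coefficient of t^4 in the expansion is -1/6, so q^(4)(0) = 4! * (-1/6) = -4.

-4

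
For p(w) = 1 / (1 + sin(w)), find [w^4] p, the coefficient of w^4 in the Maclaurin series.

2/3

Write 1/(1+u) = 1 - u + u^2 - u^3 + ... and substitute the series for u.
p(0) = 1
p′(0) = -1
p′′(0) = 2
p′′′(0) = -5
p^(4)(0) = 16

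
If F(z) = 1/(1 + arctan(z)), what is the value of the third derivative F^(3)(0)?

Substitute the inner expansion into the outer series and collect powers.
From the series, [z^3] F = -2/3; multiply by 3! = 6 to get -4.

-4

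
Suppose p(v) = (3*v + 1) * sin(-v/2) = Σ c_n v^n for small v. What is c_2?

Distribute the polynomial across the series and collect like powers.
p(0) = 0
p′(0) = -1/2
p′′(0) = -3
Then c_k = p^(k)(0)/k! gives each Taylor coefficient.

-3/2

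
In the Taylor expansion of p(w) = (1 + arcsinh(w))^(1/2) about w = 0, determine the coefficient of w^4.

Compose series: expand the inner function first, then feed it into the outer expansion.
p(0) = 1
p′(0) = 1/2
p′′(0) = -1/4
p′′′(0) = -1/8
p^(4)(0) = 1/16
Dividing each by k! gives the coefficients c_0, ..., c_4.

1/384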